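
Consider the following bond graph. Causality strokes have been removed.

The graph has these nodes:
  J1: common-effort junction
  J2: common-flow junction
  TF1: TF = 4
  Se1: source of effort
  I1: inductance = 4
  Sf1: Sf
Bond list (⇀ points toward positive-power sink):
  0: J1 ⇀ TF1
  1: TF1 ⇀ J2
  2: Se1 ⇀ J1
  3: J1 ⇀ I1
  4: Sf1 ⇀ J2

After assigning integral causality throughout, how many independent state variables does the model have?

1  (I1 all integral)

#2 stroke at J1  (Se1 fixes effort; stroke away)
#4 stroke at Sf1  (source Sf1 imposes f)
#0 stroke at TF1  (common-e at J1 fixed by 2)
#3 stroke at I1  (0-jn J1 has e-setter on 2)
#1 stroke at J2  (common-f at J2 fixed by 4)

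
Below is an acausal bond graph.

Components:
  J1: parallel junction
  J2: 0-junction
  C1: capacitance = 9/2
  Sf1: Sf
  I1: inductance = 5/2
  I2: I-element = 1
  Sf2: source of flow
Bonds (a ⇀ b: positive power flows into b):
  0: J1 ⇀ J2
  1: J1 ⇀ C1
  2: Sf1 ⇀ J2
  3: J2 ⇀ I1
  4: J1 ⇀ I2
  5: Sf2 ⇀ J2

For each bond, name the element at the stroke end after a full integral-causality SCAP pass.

bond 2 |Sf1  (Sf1: flow source, stroke at near end)
bond 5 |Sf2  (source Sf2 imposes f)
bond 1 |J1  (C1 outputs effort q/C1)
bond 0 |J2  (0-jn J1 has e-setter on 1)
bond 4 |I2  (J1: bond 1 brought effort, rest push out)
bond 3 |I1  (common-e at J2 fixed by 0)

b0 stroke→J2
b1 stroke→J1
b2 stroke→Sf1
b3 stroke→I1
b4 stroke→I2
b5 stroke→Sf2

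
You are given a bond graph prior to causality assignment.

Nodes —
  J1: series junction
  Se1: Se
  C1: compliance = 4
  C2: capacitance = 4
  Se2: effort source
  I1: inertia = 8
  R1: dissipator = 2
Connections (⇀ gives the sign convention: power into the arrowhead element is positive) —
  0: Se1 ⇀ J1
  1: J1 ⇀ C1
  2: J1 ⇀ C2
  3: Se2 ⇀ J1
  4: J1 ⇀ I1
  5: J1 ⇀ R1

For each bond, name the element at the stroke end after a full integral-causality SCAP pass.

#0 stroke→J1  (source Se1 imposes e)
#3 stroke→J1  (source Se2 imposes e)
#1 stroke→J1  (C1 integral (e out))
#2 stroke→J1  (C2 integral (e out))
#4 stroke→I1  (I1 outputs flow p/I1)
#5 stroke→J1  (J1: bond 4 brought flow, rest push out)

bond 0 stroke at J1
bond 1 stroke at J1
bond 2 stroke at J1
bond 3 stroke at J1
bond 4 stroke at I1
bond 5 stroke at J1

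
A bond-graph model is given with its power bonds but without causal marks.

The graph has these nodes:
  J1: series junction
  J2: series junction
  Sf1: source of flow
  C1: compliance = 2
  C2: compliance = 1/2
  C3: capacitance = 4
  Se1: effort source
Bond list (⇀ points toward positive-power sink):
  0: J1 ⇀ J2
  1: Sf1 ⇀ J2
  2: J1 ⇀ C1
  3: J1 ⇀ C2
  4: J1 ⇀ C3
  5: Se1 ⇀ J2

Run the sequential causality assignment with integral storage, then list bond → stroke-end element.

bond 1 →Sf1  (Sf1 (Sf) sets flow on bond)
bond 5 →J2  (source Se1 imposes e)
bond 0 →J2  (J2 flow already set via bond 1)
bond 2 →J1  (J1: bond 0 brought flow, rest push out)
bond 3 →J1  (J1: bond 0 brought flow, rest push out)
bond 4 →J1  (common-f at J1 fixed by 0)

β0 |J2
β1 |Sf1
β2 |J1
β3 |J1
β4 |J1
β5 |J2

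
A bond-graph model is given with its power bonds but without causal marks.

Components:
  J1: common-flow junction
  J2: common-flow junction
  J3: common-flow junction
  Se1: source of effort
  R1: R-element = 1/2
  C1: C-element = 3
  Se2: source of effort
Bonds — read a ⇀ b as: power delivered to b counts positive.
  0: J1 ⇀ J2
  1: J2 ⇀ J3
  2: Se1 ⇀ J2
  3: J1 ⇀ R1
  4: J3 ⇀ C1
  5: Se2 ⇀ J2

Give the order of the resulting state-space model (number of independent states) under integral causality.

b2 →J2  (Se1 fixes effort; stroke away)
b5 →J2  (Se2 fixes effort; stroke away)
b4 →J3  (C1 integral (e out))
b1 →J2  (J3: last free bond brings flow in)
b0 →J1  (J2 needs exactly one f-in)
b3 →R1  (closing 1-jn rule on J1)

1  (C1 all integral)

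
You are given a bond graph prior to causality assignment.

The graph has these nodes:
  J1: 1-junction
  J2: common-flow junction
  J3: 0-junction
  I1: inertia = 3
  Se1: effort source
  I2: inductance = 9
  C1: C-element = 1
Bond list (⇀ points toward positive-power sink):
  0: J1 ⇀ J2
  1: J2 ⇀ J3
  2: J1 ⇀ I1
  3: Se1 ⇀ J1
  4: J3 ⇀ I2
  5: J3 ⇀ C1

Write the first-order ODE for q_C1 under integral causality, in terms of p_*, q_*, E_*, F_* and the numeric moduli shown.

dq_C1/dt = p_I1/3 - p_I2/9

bond 3 stroke at J1  (Se1 (Se) sets effort on bond)
bond 2 stroke at I1  (I1 outputs flow p/I1)
bond 0 stroke at J1  (J1 flow already set via bond 2)
bond 1 stroke at J2  (common-f at J2 fixed by 0)
bond 4 stroke at I2  (I2: I, integral causality)
bond 5 stroke at J3  (closing 0-jn rule on J3)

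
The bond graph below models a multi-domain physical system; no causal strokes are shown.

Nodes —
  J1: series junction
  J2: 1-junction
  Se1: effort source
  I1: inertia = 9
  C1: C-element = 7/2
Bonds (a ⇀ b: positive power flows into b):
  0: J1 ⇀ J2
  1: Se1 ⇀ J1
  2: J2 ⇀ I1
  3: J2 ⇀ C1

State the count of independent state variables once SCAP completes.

β1 |J1  (Se1 fixes effort; stroke away)
β0 |J2  (J1: last free bond brings flow in)
β2 |I1  (I1 integral (f out))
β3 |J2  (common-f at J2 fixed by 2)

2  (C1, I1 all integral)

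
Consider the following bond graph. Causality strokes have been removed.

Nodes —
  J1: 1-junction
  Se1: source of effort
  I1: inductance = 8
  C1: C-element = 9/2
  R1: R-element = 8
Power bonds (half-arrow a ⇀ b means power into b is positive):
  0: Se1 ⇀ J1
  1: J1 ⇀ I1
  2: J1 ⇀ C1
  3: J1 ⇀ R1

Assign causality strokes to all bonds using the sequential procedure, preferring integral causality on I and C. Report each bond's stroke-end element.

β0 stroke→J1  (source Se1 imposes e)
β1 stroke→I1  (I1 outputs flow p/I1)
β2 stroke→J1  (J1: bond 1 brought flow, rest push out)
β3 stroke→J1  (J1 flow already set via bond 1)

#0 |J1
#1 |I1
#2 |J1
#3 |J1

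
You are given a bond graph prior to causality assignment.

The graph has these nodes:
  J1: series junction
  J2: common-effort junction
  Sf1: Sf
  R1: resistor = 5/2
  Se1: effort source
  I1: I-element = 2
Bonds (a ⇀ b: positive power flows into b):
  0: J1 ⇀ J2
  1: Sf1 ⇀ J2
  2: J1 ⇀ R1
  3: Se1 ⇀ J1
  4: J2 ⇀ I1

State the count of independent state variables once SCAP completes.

bond 1 stroke→Sf1  (Sf1 fixes flow; stroke at Sf1)
bond 3 stroke→J1  (source Se1 imposes e)
bond 4 stroke→I1  (I1 outputs flow p/I1)
bond 0 stroke→J2  (J2: last free bond brings effort in)
bond 2 stroke→J1  (1-jn J1 has f-setter on 0)

1  (I1 all integral)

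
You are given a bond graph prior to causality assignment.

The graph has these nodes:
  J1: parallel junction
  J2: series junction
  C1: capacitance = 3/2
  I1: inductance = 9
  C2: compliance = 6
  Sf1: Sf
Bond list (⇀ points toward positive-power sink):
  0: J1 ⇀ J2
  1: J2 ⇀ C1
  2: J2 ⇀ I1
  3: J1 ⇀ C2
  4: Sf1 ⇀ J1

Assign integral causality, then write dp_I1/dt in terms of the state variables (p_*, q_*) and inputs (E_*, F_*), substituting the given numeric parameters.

b4 →Sf1  (Sf1: flow source, stroke at near end)
b1 →J2  (C1: C, integral causality)
b2 →I1  (I1 integral (f out))
b0 →J2  (common-f at J2 fixed by 2)
b3 →J1  (only one effort-in slot at J1)

dp_I1/dt = -2*q_C1/3 + q_C2/6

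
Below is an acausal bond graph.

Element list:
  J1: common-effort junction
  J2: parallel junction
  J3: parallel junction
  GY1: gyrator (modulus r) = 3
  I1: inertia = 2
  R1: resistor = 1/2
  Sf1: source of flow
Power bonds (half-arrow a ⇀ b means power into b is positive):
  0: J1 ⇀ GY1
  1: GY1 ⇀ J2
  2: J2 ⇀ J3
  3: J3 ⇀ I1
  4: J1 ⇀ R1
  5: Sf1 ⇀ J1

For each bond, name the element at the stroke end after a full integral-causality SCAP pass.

#0 →J1
#1 →J2
#2 →J3
#3 →I1
#4 →R1
#5 →Sf1

#5 |Sf1  (Sf1 (Sf) sets flow on bond)
#3 |I1  (I1 integral (f out))
#2 |J3  (only one effort-in slot at J3)
#1 |J2  (J2 needs exactly one e-in)
#0 |J1  (GY1 both-in/both-out from 1)
#4 |R1  (common-e at J1 fixed by 0)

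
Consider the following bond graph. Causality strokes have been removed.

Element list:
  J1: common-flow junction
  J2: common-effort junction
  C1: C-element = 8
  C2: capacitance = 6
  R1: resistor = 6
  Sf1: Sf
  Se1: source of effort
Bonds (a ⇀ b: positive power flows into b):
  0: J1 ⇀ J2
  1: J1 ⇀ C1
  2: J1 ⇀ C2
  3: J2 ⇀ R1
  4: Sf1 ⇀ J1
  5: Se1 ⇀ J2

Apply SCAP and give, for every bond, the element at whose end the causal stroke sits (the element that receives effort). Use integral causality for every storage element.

bond 0 stroke→J1
bond 1 stroke→J1
bond 2 stroke→J1
bond 3 stroke→R1
bond 4 stroke→Sf1
bond 5 stroke→J2

b4 →Sf1  (Sf1 (Sf) sets flow on bond)
b5 →J2  (Se1 fixes effort; stroke away)
b0 →J1  (1-jn J1 has f-setter on 4)
b1 →J1  (J1: bond 4 brought flow, rest push out)
b2 →J1  (J1 flow already set via bond 4)
b3 →R1  (J2: bond 5 brought effort, rest push out)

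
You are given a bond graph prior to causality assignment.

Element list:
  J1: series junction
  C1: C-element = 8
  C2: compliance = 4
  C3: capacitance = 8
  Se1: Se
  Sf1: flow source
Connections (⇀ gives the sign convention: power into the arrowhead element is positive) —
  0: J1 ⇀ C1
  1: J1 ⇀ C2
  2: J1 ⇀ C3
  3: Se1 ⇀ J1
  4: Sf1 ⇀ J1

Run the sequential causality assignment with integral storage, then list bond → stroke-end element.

b3 |J1  (Se1 (Se) sets effort on bond)
b4 |Sf1  (Sf1: flow source, stroke at near end)
b0 |J1  (J1: bond 4 brought flow, rest push out)
b1 |J1  (J1 flow already set via bond 4)
b2 |J1  (1-jn J1 has f-setter on 4)

b0 stroke at J1
b1 stroke at J1
b2 stroke at J1
b3 stroke at J1
b4 stroke at Sf1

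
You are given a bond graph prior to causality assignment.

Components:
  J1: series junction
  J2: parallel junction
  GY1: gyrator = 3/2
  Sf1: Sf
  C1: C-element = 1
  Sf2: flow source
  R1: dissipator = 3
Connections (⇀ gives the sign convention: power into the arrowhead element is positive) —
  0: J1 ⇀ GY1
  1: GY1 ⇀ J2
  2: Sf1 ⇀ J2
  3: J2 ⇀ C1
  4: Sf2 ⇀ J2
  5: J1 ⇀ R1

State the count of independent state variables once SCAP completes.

1  (C1 all integral)

β2 |Sf1  (Sf1 (Sf) sets flow on bond)
β4 |Sf2  (Sf2 fixes flow; stroke at Sf2)
β3 |J2  (C1 integral (e out))
β1 |GY1  (0-jn J2 has e-setter on 3)
β0 |GY1  (through GY1, causality inverts; strokes same side of GY1)
β5 |J1  (1-jn J1 has f-setter on 0)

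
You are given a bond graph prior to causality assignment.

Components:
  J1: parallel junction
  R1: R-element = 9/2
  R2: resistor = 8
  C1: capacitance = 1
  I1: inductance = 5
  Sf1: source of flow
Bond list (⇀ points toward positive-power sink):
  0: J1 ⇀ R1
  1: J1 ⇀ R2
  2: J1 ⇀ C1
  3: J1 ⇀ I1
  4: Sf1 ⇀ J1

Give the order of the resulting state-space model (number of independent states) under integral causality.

2  (C1, I1 all integral)

β4 |Sf1  (Sf1: flow source, stroke at near end)
β2 |J1  (C1: C, integral causality)
β0 |R1  (0-jn J1 has e-setter on 2)
β1 |R2  (J1 effort already set via bond 2)
β3 |I1  (0-jn J1 has e-setter on 2)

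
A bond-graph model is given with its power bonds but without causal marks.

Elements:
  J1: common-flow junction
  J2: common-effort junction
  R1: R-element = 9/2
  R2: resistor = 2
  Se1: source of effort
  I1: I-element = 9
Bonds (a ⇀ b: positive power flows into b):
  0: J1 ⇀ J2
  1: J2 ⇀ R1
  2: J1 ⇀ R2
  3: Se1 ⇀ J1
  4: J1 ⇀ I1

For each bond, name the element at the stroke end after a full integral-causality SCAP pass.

bond 0 stroke→J1
bond 1 stroke→J2
bond 2 stroke→J1
bond 3 stroke→J1
bond 4 stroke→I1

β3 stroke at J1  (Se1 fixes effort; stroke away)
β4 stroke at I1  (I1 outputs flow p/I1)
β0 stroke at J1  (J1: bond 4 brought flow, rest push out)
β2 stroke at J1  (J1: bond 4 brought flow, rest push out)
β1 stroke at J2  (closing 0-jn rule on J2)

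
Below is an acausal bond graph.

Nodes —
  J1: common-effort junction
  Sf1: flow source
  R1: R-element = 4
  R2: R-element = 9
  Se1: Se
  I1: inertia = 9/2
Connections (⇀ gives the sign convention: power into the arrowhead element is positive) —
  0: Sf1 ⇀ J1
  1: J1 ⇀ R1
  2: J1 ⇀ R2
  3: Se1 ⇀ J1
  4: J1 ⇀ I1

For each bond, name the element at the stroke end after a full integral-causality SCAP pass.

β0 |Sf1
β1 |R1
β2 |R2
β3 |J1
β4 |I1

b0 →Sf1  (source Sf1 imposes f)
b3 →J1  (Se1 (Se) sets effort on bond)
b1 →R1  (J1 effort already set via bond 3)
b2 →R2  (0-jn J1 has e-setter on 3)
b4 →I1  (J1: bond 3 brought effort, rest push out)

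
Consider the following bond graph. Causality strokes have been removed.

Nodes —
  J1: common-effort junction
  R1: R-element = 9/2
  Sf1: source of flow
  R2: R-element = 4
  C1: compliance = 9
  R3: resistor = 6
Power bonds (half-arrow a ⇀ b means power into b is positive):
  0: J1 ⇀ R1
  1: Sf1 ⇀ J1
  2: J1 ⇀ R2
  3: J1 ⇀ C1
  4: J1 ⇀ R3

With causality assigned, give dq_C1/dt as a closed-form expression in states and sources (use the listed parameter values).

dq_C1/dt = F_Sf1 - 23*q_C1/324

#1 |Sf1  (source Sf1 imposes f)
#3 |J1  (prefer integral on C1)
#0 |R1  (0-jn J1 has e-setter on 3)
#2 |R2  (0-jn J1 has e-setter on 3)
#4 |R3  (J1 effort already set via bond 3)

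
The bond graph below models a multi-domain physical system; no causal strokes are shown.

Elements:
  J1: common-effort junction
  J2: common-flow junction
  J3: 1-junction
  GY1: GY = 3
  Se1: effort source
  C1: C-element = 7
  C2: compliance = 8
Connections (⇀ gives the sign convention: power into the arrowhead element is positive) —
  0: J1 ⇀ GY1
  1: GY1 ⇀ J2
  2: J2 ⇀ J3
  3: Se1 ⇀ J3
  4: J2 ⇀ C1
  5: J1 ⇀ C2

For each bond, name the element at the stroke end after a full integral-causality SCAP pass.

bond 0 stroke→GY1
bond 1 stroke→GY1
bond 2 stroke→J2
bond 3 stroke→J3
bond 4 stroke→J2
bond 5 stroke→J1

b3 stroke at J3  (Se1 (Se) sets effort on bond)
b2 stroke at J2  (only one flow-in slot at J3)
b4 stroke at J2  (prefer integral on C1)
b1 stroke at GY1  (only one flow-in slot at J2)
b0 stroke at GY1  (GY1: gyrator matches bond 1)
b5 stroke at J1  (J1: last free bond brings effort in)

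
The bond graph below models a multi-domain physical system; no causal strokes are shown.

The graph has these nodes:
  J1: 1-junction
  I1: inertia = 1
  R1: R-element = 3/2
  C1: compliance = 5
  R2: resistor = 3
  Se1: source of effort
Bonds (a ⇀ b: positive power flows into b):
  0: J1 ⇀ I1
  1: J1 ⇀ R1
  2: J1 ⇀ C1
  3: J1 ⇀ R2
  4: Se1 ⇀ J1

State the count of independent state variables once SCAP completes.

2  (C1, I1 all integral)

bond 4 stroke→J1  (Se1 (Se) sets effort on bond)
bond 0 stroke→I1  (prefer integral on I1)
bond 1 stroke→J1  (1-jn J1 has f-setter on 0)
bond 2 stroke→J1  (common-f at J1 fixed by 0)
bond 3 stroke→J1  (1-jn J1 has f-setter on 0)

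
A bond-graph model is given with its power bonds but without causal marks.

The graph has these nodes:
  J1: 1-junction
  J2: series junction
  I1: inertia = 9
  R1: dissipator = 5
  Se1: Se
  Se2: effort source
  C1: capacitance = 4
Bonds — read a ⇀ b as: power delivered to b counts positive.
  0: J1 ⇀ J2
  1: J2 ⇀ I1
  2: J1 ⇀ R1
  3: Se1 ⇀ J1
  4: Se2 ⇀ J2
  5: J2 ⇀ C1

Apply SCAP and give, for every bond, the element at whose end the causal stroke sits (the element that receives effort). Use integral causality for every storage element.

β3 stroke at J1  (Se1 fixes effort; stroke away)
β4 stroke at J2  (Se2: effort source, stroke at far end)
β1 stroke at I1  (prefer integral on I1)
β0 stroke at J2  (J2: bond 1 brought flow, rest push out)
β5 stroke at J2  (common-f at J2 fixed by 1)
β2 stroke at J1  (J1: bond 0 brought flow, rest push out)

β0 stroke→J2
β1 stroke→I1
β2 stroke→J1
β3 stroke→J1
β4 stroke→J2
β5 stroke→J2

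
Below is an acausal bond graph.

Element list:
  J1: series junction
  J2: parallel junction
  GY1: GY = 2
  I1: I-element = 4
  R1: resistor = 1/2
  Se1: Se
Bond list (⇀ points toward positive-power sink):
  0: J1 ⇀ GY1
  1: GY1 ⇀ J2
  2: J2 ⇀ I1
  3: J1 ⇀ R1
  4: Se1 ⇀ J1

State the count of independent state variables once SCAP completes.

#4 →J1  (Se1 fixes effort; stroke away)
#2 →I1  (I1: I, integral causality)
#1 →J2  (only one effort-in slot at J2)
#0 →J1  (GY1 both-in/both-out from 1)
#3 →R1  (closing 1-jn rule on J1)

1  (I1 all integral)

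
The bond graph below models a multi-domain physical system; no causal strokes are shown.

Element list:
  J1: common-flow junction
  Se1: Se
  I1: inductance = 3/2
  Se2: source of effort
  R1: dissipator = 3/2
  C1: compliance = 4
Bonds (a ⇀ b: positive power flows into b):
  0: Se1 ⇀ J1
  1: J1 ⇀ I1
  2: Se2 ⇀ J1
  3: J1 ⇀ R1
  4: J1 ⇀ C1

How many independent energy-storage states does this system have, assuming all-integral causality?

β0 stroke at J1  (Se1 fixes effort; stroke away)
β2 stroke at J1  (Se2 (Se) sets effort on bond)
β1 stroke at I1  (I1 integral (f out))
β3 stroke at J1  (1-jn J1 has f-setter on 1)
β4 stroke at J1  (common-f at J1 fixed by 1)

2  (C1, I1 all integral)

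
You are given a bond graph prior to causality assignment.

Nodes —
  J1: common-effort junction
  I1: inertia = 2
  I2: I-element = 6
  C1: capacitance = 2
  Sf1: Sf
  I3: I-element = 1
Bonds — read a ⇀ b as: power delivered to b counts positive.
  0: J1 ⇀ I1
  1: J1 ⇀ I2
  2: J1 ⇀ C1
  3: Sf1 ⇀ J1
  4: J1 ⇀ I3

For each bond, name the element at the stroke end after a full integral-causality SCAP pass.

#3 |Sf1  (Sf1: flow source, stroke at near end)
#0 |I1  (I1 outputs flow p/I1)
#1 |I2  (I2 integral (f out))
#2 |J1  (C1: C, integral causality)
#4 |I3  (J1 effort already set via bond 2)

bond 0 stroke at I1
bond 1 stroke at I2
bond 2 stroke at J1
bond 3 stroke at Sf1
bond 4 stroke at I3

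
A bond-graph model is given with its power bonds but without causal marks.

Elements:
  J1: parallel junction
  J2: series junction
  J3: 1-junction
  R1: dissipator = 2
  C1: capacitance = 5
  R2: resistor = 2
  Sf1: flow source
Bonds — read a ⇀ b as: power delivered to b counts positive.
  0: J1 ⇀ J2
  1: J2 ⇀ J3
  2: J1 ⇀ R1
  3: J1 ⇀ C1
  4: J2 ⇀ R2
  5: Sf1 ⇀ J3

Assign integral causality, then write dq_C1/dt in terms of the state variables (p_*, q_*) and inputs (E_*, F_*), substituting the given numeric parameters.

dq_C1/dt = -F_Sf1 - q_C1/10

bond 5 |Sf1  (Sf1 (Sf) sets flow on bond)
bond 1 |J3  (1-jn J3 has f-setter on 5)
bond 0 |J2  (J2 flow already set via bond 1)
bond 4 |J2  (common-f at J2 fixed by 1)
bond 3 |J1  (prefer integral on C1)
bond 2 |R1  (0-jn J1 has e-setter on 3)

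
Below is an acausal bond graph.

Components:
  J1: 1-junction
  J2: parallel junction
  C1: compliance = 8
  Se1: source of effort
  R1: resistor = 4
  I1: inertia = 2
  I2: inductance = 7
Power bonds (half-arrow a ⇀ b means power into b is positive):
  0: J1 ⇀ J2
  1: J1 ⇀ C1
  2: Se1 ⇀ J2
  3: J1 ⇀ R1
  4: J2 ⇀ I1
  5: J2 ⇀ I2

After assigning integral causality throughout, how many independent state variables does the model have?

3  (C1, I1, I2 all integral)

bond 2 →J2  (source Se1 imposes e)
bond 0 →J1  (0-jn J2 has e-setter on 2)
bond 4 →I1  (J2 effort already set via bond 2)
bond 5 →I2  (common-e at J2 fixed by 2)
bond 1 →J1  (C1: C, integral causality)
bond 3 →R1  (closing 1-jn rule on J1)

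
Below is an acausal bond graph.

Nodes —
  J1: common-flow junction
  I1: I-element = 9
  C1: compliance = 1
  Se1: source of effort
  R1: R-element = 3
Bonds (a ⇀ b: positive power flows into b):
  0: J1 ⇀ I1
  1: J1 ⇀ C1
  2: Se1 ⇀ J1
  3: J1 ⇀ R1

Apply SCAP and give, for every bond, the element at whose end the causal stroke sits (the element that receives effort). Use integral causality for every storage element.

#0 stroke→I1
#1 stroke→J1
#2 stroke→J1
#3 stroke→J1

β2 stroke→J1  (Se1: effort source, stroke at far end)
β0 stroke→I1  (prefer integral on I1)
β1 stroke→J1  (1-jn J1 has f-setter on 0)
β3 stroke→J1  (J1 flow already set via bond 0)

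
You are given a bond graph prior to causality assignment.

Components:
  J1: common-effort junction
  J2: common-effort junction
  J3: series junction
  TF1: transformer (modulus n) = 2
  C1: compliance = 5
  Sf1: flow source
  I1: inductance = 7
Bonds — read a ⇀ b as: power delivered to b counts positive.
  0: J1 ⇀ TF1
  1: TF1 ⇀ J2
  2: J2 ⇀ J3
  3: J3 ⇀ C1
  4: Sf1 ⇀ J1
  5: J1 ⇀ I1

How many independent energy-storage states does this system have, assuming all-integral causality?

2  (C1, I1 all integral)

bond 4 |Sf1  (Sf1 fixes flow; stroke at Sf1)
bond 3 |J3  (prefer integral on C1)
bond 2 |J2  (only one flow-in slot at J3)
bond 1 |TF1  (J2 effort already set via bond 2)
bond 0 |J1  (through TF1, causality passes straight; one stroke at TF1)
bond 5 |I1  (J1: bond 0 brought effort, rest push out)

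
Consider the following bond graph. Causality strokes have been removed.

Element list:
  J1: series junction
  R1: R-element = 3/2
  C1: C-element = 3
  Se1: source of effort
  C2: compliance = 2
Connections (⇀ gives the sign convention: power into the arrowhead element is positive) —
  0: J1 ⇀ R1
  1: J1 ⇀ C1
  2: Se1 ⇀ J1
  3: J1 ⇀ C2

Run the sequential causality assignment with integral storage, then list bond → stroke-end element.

bond 0 stroke→R1
bond 1 stroke→J1
bond 2 stroke→J1
bond 3 stroke→J1

#2 →J1  (Se1 fixes effort; stroke away)
#1 →J1  (prefer integral on C1)
#3 →J1  (C2: C, integral causality)
#0 →R1  (J1 needs exactly one f-in)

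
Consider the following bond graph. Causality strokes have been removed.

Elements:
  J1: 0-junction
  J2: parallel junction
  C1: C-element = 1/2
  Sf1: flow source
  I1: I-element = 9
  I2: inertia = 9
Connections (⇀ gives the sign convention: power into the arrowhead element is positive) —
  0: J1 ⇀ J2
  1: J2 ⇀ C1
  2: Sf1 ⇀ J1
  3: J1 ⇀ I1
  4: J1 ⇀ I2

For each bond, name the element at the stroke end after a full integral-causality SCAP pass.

b0 |J1
b1 |J2
b2 |Sf1
b3 |I1
b4 |I2

bond 2 →Sf1  (Sf1 (Sf) sets flow on bond)
bond 1 →J2  (C1: C, integral causality)
bond 0 →J1  (0-jn J2 has e-setter on 1)
bond 3 →I1  (J1 effort already set via bond 0)
bond 4 →I2  (J1: bond 0 brought effort, rest push out)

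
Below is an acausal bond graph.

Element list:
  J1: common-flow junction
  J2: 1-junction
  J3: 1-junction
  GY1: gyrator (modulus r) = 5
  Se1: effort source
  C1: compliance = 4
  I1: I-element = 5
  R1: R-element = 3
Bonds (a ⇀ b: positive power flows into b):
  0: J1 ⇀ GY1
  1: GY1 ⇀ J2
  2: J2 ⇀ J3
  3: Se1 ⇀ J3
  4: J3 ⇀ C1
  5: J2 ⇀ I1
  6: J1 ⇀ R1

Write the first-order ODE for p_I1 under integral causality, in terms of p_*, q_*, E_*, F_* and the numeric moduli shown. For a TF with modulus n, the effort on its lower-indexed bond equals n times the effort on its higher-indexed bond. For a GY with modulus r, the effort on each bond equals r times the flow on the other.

dp_I1/dt = E_Se1 - 5*p_I1/3 - q_C1/4

bond 3 stroke→J3  (Se1 (Se) sets effort on bond)
bond 4 stroke→J3  (prefer integral on C1)
bond 2 stroke→J2  (J3 needs exactly one f-in)
bond 5 stroke→I1  (I1 outputs flow p/I1)
bond 1 stroke→J2  (common-f at J2 fixed by 5)
bond 0 stroke→J1  (through GY1, causality inverts; strokes same side of GY1)
bond 6 stroke→R1  (J1: last free bond brings flow in)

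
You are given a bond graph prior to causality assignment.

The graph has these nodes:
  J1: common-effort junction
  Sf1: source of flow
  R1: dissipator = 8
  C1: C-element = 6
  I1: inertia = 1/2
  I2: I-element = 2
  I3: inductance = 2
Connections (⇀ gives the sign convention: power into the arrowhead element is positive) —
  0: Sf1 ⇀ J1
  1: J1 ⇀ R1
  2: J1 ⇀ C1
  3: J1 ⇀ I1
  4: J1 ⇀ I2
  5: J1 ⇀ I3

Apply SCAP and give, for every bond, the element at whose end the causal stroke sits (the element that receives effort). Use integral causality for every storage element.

bond 0 stroke→Sf1  (Sf1 (Sf) sets flow on bond)
bond 2 stroke→J1  (C1 outputs effort q/C1)
bond 1 stroke→R1  (J1 effort already set via bond 2)
bond 3 stroke→I1  (common-e at J1 fixed by 2)
bond 4 stroke→I2  (J1: bond 2 brought effort, rest push out)
bond 5 stroke→I3  (J1 effort already set via bond 2)

b0 stroke at Sf1
b1 stroke at R1
b2 stroke at J1
b3 stroke at I1
b4 stroke at I2
b5 stroke at I3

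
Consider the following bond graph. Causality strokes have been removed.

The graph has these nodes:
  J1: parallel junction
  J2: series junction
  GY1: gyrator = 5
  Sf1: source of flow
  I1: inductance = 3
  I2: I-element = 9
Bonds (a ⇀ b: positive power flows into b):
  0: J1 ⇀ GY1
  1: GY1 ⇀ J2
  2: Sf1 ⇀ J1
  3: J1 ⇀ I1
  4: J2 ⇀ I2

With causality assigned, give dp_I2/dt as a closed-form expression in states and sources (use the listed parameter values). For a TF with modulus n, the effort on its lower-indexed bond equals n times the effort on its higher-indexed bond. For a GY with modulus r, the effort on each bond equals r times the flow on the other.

dp_I2/dt = 5*F_Sf1 - 5*p_I1/3

#2 stroke at Sf1  (source Sf1 imposes f)
#3 stroke at I1  (prefer integral on I1)
#0 stroke at J1  (only one effort-in slot at J1)
#1 stroke at J2  (GY1 both-in/both-out from 0)
#4 stroke at I2  (only one flow-in slot at J2)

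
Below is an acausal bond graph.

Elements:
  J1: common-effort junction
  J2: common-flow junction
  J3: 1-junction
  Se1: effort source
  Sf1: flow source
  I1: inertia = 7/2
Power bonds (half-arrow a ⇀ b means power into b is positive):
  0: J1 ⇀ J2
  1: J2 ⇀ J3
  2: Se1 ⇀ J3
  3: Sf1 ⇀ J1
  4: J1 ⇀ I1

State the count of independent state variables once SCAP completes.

β2 |J3  (source Se1 imposes e)
β3 |Sf1  (Sf1 fixes flow; stroke at Sf1)
β1 |J2  (J3: last free bond brings flow in)
β0 |J1  (J2 needs exactly one f-in)
β4 |I1  (J1: bond 0 brought effort, rest push out)

1  (I1 all integral)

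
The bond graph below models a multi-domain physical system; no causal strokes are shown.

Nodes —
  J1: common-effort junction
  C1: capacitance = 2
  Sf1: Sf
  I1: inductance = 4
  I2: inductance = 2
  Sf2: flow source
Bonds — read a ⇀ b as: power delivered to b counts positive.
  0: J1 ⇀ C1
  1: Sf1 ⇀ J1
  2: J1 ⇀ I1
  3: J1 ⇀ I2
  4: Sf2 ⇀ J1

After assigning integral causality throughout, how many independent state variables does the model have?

β1 →Sf1  (source Sf1 imposes f)
β4 →Sf2  (Sf2: flow source, stroke at near end)
β0 →J1  (prefer integral on C1)
β2 →I1  (J1 effort already set via bond 0)
β3 →I2  (0-jn J1 has e-setter on 0)

3  (C1, I1, I2 all integral)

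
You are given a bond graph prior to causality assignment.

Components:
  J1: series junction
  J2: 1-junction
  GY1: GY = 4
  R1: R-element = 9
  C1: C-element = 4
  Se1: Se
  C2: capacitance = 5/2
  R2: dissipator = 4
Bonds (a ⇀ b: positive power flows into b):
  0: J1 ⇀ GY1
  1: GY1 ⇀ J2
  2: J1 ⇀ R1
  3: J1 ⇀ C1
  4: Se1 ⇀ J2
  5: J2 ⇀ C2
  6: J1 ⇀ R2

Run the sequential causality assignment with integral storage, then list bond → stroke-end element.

#0 stroke at GY1
#1 stroke at GY1
#2 stroke at J1
#3 stroke at J1
#4 stroke at J2
#5 stroke at J2
#6 stroke at J1

bond 4 stroke→J2  (source Se1 imposes e)
bond 3 stroke→J1  (C1: C, integral causality)
bond 5 stroke→J2  (prefer integral on C2)
bond 1 stroke→GY1  (J2 needs exactly one f-in)
bond 0 stroke→GY1  (GY1: gyrator matches bond 1)
bond 2 stroke→J1  (common-f at J1 fixed by 0)
bond 6 stroke→J1  (J1: bond 0 brought flow, rest push out)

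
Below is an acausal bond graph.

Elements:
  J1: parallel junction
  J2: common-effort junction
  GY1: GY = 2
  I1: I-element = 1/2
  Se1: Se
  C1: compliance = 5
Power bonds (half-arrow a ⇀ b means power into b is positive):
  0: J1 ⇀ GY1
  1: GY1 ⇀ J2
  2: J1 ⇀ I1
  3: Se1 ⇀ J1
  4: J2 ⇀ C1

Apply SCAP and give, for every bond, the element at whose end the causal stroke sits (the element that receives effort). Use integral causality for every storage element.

β0 stroke at GY1
β1 stroke at GY1
β2 stroke at I1
β3 stroke at J1
β4 stroke at J2

β3 →J1  (Se1: effort source, stroke at far end)
β0 →GY1  (J1 effort already set via bond 3)
β2 →I1  (0-jn J1 has e-setter on 3)
β1 →GY1  (GY1 both-in/both-out from 0)
β4 →J2  (J2: last free bond brings effort in)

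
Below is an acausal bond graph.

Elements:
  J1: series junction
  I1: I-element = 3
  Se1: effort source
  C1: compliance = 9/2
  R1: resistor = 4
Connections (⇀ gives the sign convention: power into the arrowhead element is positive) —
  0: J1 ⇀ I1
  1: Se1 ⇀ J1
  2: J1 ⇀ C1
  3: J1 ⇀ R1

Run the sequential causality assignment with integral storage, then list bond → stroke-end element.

#0 |I1
#1 |J1
#2 |J1
#3 |J1

b1 stroke at J1  (Se1 (Se) sets effort on bond)
b0 stroke at I1  (prefer integral on I1)
b2 stroke at J1  (J1 flow already set via bond 0)
b3 stroke at J1  (J1: bond 0 brought flow, rest push out)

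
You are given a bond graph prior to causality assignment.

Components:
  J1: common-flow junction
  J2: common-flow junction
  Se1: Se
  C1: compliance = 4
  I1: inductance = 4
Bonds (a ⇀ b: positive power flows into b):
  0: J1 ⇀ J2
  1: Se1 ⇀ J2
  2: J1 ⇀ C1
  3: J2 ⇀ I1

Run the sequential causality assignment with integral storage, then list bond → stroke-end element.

bond 1 →J2  (source Se1 imposes e)
bond 2 →J1  (C1: C, integral causality)
bond 0 →J2  (J1: last free bond brings flow in)
bond 3 →I1  (J2: last free bond brings flow in)

β0 stroke→J2
β1 stroke→J2
β2 stroke→J1
β3 stroke→I1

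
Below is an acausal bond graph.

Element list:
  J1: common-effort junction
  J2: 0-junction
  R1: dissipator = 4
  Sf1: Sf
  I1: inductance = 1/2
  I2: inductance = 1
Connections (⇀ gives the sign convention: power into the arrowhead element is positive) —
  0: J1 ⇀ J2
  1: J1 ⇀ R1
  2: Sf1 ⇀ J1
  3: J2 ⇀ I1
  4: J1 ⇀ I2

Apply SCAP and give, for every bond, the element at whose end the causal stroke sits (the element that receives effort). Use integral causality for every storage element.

bond 0 stroke→J2
bond 1 stroke→J1
bond 2 stroke→Sf1
bond 3 stroke→I1
bond 4 stroke→I2

b2 →Sf1  (Sf1 (Sf) sets flow on bond)
b3 →I1  (I1: I, integral causality)
b0 →J2  (only one effort-in slot at J2)
b4 →I2  (I2: I, integral causality)
b1 →J1  (J1: last free bond brings effort in)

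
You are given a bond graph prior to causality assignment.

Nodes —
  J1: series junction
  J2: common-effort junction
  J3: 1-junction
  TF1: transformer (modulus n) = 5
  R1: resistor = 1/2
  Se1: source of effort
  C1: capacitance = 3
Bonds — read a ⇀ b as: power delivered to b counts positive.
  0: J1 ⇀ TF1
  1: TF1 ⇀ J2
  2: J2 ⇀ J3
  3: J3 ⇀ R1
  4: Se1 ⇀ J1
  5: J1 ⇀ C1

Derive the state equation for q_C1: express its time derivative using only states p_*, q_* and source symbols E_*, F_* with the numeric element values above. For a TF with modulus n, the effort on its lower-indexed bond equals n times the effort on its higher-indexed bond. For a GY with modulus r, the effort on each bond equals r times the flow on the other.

dq_C1/dt = 2*E_Se1/25 - 2*q_C1/75

#4 stroke at J1  (Se1 fixes effort; stroke away)
#5 stroke at J1  (C1: C, integral causality)
#0 stroke at TF1  (J1 needs exactly one f-in)
#1 stroke at J2  (TF1: transformer flips bond 0)
#2 stroke at J3  (J2: bond 1 brought effort, rest push out)
#3 stroke at R1  (J3: last free bond brings flow in)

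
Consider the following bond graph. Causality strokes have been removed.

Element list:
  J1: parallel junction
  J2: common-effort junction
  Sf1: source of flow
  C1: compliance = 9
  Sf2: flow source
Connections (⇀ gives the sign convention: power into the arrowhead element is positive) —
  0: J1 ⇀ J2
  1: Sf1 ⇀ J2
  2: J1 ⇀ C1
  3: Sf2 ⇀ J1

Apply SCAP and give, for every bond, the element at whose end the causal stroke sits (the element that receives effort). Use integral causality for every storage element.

b1 stroke at Sf1  (Sf1 fixes flow; stroke at Sf1)
b3 stroke at Sf2  (Sf2 (Sf) sets flow on bond)
b0 stroke at J2  (closing 0-jn rule on J2)
b2 stroke at J1  (J1 needs exactly one e-in)

β0 stroke→J2
β1 stroke→Sf1
β2 stroke→J1
β3 stroke→Sf2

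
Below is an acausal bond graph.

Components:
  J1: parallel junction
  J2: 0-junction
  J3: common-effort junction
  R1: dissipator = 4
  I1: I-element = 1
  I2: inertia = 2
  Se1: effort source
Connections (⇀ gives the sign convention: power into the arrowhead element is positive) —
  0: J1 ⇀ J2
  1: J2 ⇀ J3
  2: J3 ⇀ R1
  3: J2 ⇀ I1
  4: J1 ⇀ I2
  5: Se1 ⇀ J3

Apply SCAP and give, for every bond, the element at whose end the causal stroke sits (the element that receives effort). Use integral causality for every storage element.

#5 stroke→J3  (Se1 (Se) sets effort on bond)
#1 stroke→J2  (J3 effort already set via bond 5)
#2 stroke→R1  (J3: bond 5 brought effort, rest push out)
#0 stroke→J1  (J2 effort already set via bond 1)
#3 stroke→I1  (common-e at J2 fixed by 1)
#4 stroke→I2  (J1: bond 0 brought effort, rest push out)

#0 →J1
#1 →J2
#2 →R1
#3 →I1
#4 →I2
#5 →J3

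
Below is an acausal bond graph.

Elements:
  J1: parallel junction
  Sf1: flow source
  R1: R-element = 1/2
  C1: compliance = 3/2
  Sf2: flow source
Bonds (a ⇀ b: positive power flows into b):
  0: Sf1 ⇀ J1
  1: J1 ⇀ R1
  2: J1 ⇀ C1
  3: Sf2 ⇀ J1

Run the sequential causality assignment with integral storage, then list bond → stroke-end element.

#0 stroke at Sf1
#1 stroke at R1
#2 stroke at J1
#3 stroke at Sf2

b0 stroke at Sf1  (Sf1 (Sf) sets flow on bond)
b3 stroke at Sf2  (Sf2: flow source, stroke at near end)
b2 stroke at J1  (C1: C, integral causality)
b1 stroke at R1  (0-jn J1 has e-setter on 2)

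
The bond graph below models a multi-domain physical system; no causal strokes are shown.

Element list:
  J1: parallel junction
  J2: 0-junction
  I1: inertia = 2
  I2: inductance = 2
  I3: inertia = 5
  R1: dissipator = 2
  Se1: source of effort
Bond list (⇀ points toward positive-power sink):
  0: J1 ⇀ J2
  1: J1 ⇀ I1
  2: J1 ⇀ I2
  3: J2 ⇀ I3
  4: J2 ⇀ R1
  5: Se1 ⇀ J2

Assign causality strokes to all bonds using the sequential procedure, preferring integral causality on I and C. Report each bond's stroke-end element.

β5 |J2  (Se1: effort source, stroke at far end)
β0 |J1  (J2: bond 5 brought effort, rest push out)
β3 |I3  (0-jn J2 has e-setter on 5)
β4 |R1  (J2: bond 5 brought effort, rest push out)
β1 |I1  (0-jn J1 has e-setter on 0)
β2 |I2  (common-e at J1 fixed by 0)

β0 stroke→J1
β1 stroke→I1
β2 stroke→I2
β3 stroke→I3
β4 stroke→R1
β5 stroke→J2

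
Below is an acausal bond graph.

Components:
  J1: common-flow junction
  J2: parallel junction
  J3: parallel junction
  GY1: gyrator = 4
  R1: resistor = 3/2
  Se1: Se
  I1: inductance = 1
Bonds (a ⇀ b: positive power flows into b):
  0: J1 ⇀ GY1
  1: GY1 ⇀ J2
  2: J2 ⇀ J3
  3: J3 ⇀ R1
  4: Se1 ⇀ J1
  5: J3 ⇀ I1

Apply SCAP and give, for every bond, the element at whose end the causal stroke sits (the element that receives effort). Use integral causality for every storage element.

β0 stroke→GY1
β1 stroke→GY1
β2 stroke→J2
β3 stroke→J3
β4 stroke→J1
β5 stroke→I1

β4 |J1  (Se1 fixes effort; stroke away)
β0 |GY1  (J1 needs exactly one f-in)
β1 |GY1  (GY GY1: same side as bond 0)
β2 |J2  (J2: last free bond brings effort in)
β5 |I1  (I1: I, integral causality)
β3 |J3  (only one effort-in slot at J3)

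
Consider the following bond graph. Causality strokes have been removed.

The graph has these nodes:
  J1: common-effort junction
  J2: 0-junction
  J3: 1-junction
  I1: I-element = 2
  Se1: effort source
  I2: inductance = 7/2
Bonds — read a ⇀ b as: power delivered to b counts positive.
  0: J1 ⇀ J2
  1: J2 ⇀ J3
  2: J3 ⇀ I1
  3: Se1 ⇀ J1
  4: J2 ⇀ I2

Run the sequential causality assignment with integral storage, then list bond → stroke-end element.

#0 stroke at J2
#1 stroke at J3
#2 stroke at I1
#3 stroke at J1
#4 stroke at I2

b3 stroke→J1  (Se1 (Se) sets effort on bond)
b0 stroke→J2  (J1: bond 3 brought effort, rest push out)
b1 stroke→J3  (common-e at J2 fixed by 0)
b4 stroke→I2  (J2: bond 0 brought effort, rest push out)
b2 stroke→I1  (closing 1-jn rule on J3)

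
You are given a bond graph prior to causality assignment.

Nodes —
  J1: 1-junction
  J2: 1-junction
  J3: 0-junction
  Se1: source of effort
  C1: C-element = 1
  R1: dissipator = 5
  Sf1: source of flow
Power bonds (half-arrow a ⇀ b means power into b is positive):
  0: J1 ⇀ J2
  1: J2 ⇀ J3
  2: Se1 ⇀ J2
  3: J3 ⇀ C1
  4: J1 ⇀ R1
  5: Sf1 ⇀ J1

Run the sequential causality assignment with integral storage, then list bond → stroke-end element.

β2 stroke at J2  (Se1 fixes effort; stroke away)
β5 stroke at Sf1  (source Sf1 imposes f)
β0 stroke at J1  (common-f at J1 fixed by 5)
β4 stroke at J1  (1-jn J1 has f-setter on 5)
β1 stroke at J2  (common-f at J2 fixed by 0)
β3 stroke at J3  (J3 needs exactly one e-in)

#0 stroke→J1
#1 stroke→J2
#2 stroke→J2
#3 stroke→J3
#4 stroke→J1
#5 stroke→Sf1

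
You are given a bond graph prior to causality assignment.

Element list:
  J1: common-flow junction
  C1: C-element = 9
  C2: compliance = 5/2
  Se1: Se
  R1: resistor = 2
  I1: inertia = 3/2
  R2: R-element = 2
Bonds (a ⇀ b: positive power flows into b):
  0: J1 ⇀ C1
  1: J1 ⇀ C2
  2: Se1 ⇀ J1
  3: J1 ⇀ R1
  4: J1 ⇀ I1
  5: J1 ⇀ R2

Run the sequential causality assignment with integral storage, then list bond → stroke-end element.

b2 stroke at J1  (source Se1 imposes e)
b0 stroke at J1  (C1: C, integral causality)
b1 stroke at J1  (C2 integral (e out))
b4 stroke at I1  (I1: I, integral causality)
b3 stroke at J1  (J1 flow already set via bond 4)
b5 stroke at J1  (1-jn J1 has f-setter on 4)

#0 |J1
#1 |J1
#2 |J1
#3 |J1
#4 |I1
#5 |J1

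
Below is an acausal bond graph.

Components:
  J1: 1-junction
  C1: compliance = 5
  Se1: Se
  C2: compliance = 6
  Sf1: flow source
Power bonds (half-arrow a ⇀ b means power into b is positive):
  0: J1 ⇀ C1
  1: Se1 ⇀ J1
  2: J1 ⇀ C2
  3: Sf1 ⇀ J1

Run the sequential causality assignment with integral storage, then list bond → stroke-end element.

β0 →J1
β1 →J1
β2 →J1
β3 →Sf1

β1 stroke→J1  (source Se1 imposes e)
β3 stroke→Sf1  (Sf1 fixes flow; stroke at Sf1)
β0 stroke→J1  (J1: bond 3 brought flow, rest push out)
β2 stroke→J1  (J1: bond 3 brought flow, rest push out)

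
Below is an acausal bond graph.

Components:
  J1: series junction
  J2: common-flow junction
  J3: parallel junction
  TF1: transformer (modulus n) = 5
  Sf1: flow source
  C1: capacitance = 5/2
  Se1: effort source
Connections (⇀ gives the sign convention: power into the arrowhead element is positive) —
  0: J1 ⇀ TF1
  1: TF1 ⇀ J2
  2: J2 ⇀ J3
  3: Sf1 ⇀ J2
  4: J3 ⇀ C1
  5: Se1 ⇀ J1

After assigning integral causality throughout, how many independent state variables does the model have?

1  (C1 all integral)

b3 |Sf1  (Sf1 (Sf) sets flow on bond)
b5 |J1  (Se1: effort source, stroke at far end)
b0 |TF1  (only one flow-in slot at J1)
b1 |J2  (common-f at J2 fixed by 3)
b2 |J2  (1-jn J2 has f-setter on 3)
b4 |J3  (J3: last free bond brings effort in)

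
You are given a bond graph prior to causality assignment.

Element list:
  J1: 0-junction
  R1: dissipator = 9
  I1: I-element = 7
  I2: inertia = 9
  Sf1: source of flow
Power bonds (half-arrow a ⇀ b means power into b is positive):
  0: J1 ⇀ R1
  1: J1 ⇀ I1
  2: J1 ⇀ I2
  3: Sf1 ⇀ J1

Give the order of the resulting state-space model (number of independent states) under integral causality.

β3 |Sf1  (Sf1 fixes flow; stroke at Sf1)
β1 |I1  (I1 integral (f out))
β2 |I2  (I2 integral (f out))
β0 |J1  (closing 0-jn rule on J1)

2  (I1, I2 all integral)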